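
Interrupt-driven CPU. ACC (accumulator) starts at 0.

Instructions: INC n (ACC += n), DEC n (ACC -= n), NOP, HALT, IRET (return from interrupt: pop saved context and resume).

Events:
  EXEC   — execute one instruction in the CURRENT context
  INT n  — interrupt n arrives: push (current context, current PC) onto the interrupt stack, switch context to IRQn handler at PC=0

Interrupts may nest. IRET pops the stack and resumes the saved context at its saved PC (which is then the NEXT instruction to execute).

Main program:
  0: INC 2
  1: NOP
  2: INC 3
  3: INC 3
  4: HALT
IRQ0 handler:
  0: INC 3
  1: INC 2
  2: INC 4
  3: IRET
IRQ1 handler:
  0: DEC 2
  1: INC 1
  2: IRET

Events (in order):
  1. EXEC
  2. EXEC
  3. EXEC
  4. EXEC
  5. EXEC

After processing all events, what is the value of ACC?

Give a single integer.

Answer: 8

Derivation:
Event 1 (EXEC): [MAIN] PC=0: INC 2 -> ACC=2
Event 2 (EXEC): [MAIN] PC=1: NOP
Event 3 (EXEC): [MAIN] PC=2: INC 3 -> ACC=5
Event 4 (EXEC): [MAIN] PC=3: INC 3 -> ACC=8
Event 5 (EXEC): [MAIN] PC=4: HALT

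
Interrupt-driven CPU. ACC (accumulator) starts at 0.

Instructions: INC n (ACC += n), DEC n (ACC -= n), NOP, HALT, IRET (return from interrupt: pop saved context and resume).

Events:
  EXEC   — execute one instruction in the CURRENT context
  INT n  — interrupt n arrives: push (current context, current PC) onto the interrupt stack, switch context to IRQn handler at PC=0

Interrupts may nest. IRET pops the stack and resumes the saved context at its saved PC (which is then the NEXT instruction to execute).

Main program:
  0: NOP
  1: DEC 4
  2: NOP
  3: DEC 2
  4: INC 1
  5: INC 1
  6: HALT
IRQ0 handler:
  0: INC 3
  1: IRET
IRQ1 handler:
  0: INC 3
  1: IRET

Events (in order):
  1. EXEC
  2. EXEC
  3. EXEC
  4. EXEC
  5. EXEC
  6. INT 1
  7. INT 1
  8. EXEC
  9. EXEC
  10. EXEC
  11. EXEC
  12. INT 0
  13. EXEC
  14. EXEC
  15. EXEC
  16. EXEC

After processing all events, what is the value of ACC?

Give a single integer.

Event 1 (EXEC): [MAIN] PC=0: NOP
Event 2 (EXEC): [MAIN] PC=1: DEC 4 -> ACC=-4
Event 3 (EXEC): [MAIN] PC=2: NOP
Event 4 (EXEC): [MAIN] PC=3: DEC 2 -> ACC=-6
Event 5 (EXEC): [MAIN] PC=4: INC 1 -> ACC=-5
Event 6 (INT 1): INT 1 arrives: push (MAIN, PC=5), enter IRQ1 at PC=0 (depth now 1)
Event 7 (INT 1): INT 1 arrives: push (IRQ1, PC=0), enter IRQ1 at PC=0 (depth now 2)
Event 8 (EXEC): [IRQ1] PC=0: INC 3 -> ACC=-2
Event 9 (EXEC): [IRQ1] PC=1: IRET -> resume IRQ1 at PC=0 (depth now 1)
Event 10 (EXEC): [IRQ1] PC=0: INC 3 -> ACC=1
Event 11 (EXEC): [IRQ1] PC=1: IRET -> resume MAIN at PC=5 (depth now 0)
Event 12 (INT 0): INT 0 arrives: push (MAIN, PC=5), enter IRQ0 at PC=0 (depth now 1)
Event 13 (EXEC): [IRQ0] PC=0: INC 3 -> ACC=4
Event 14 (EXEC): [IRQ0] PC=1: IRET -> resume MAIN at PC=5 (depth now 0)
Event 15 (EXEC): [MAIN] PC=5: INC 1 -> ACC=5
Event 16 (EXEC): [MAIN] PC=6: HALT

Answer: 5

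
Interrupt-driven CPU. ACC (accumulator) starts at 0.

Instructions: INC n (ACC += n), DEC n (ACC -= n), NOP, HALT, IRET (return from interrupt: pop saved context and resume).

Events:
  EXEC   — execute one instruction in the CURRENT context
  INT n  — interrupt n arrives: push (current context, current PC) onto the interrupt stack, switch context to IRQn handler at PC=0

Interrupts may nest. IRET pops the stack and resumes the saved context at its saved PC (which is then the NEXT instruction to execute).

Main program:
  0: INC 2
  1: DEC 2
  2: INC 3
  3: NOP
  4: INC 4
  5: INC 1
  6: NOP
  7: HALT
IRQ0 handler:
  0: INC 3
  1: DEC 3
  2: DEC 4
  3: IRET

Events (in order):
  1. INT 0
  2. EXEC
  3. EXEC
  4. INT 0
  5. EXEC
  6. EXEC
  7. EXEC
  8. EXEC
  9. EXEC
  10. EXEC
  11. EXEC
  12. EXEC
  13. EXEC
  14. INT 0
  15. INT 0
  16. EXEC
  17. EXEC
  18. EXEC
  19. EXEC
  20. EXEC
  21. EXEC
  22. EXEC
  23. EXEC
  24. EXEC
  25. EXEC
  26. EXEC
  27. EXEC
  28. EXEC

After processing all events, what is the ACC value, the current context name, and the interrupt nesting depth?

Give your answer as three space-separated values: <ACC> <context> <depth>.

Event 1 (INT 0): INT 0 arrives: push (MAIN, PC=0), enter IRQ0 at PC=0 (depth now 1)
Event 2 (EXEC): [IRQ0] PC=0: INC 3 -> ACC=3
Event 3 (EXEC): [IRQ0] PC=1: DEC 3 -> ACC=0
Event 4 (INT 0): INT 0 arrives: push (IRQ0, PC=2), enter IRQ0 at PC=0 (depth now 2)
Event 5 (EXEC): [IRQ0] PC=0: INC 3 -> ACC=3
Event 6 (EXEC): [IRQ0] PC=1: DEC 3 -> ACC=0
Event 7 (EXEC): [IRQ0] PC=2: DEC 4 -> ACC=-4
Event 8 (EXEC): [IRQ0] PC=3: IRET -> resume IRQ0 at PC=2 (depth now 1)
Event 9 (EXEC): [IRQ0] PC=2: DEC 4 -> ACC=-8
Event 10 (EXEC): [IRQ0] PC=3: IRET -> resume MAIN at PC=0 (depth now 0)
Event 11 (EXEC): [MAIN] PC=0: INC 2 -> ACC=-6
Event 12 (EXEC): [MAIN] PC=1: DEC 2 -> ACC=-8
Event 13 (EXEC): [MAIN] PC=2: INC 3 -> ACC=-5
Event 14 (INT 0): INT 0 arrives: push (MAIN, PC=3), enter IRQ0 at PC=0 (depth now 1)
Event 15 (INT 0): INT 0 arrives: push (IRQ0, PC=0), enter IRQ0 at PC=0 (depth now 2)
Event 16 (EXEC): [IRQ0] PC=0: INC 3 -> ACC=-2
Event 17 (EXEC): [IRQ0] PC=1: DEC 3 -> ACC=-5
Event 18 (EXEC): [IRQ0] PC=2: DEC 4 -> ACC=-9
Event 19 (EXEC): [IRQ0] PC=3: IRET -> resume IRQ0 at PC=0 (depth now 1)
Event 20 (EXEC): [IRQ0] PC=0: INC 3 -> ACC=-6
Event 21 (EXEC): [IRQ0] PC=1: DEC 3 -> ACC=-9
Event 22 (EXEC): [IRQ0] PC=2: DEC 4 -> ACC=-13
Event 23 (EXEC): [IRQ0] PC=3: IRET -> resume MAIN at PC=3 (depth now 0)
Event 24 (EXEC): [MAIN] PC=3: NOP
Event 25 (EXEC): [MAIN] PC=4: INC 4 -> ACC=-9
Event 26 (EXEC): [MAIN] PC=5: INC 1 -> ACC=-8
Event 27 (EXEC): [MAIN] PC=6: NOP
Event 28 (EXEC): [MAIN] PC=7: HALT

Answer: -8 MAIN 0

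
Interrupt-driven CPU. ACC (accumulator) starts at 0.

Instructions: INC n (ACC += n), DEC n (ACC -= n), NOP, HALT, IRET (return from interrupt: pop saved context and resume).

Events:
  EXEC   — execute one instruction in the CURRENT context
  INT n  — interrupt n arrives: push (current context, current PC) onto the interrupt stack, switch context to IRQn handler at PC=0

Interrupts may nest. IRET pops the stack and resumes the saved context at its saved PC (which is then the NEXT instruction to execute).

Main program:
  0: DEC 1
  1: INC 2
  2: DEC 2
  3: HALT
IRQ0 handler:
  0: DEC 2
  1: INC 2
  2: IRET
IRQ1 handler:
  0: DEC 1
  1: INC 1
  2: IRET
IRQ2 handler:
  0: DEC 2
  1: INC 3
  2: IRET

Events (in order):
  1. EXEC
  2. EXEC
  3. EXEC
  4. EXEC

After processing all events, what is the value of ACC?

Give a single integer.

Event 1 (EXEC): [MAIN] PC=0: DEC 1 -> ACC=-1
Event 2 (EXEC): [MAIN] PC=1: INC 2 -> ACC=1
Event 3 (EXEC): [MAIN] PC=2: DEC 2 -> ACC=-1
Event 4 (EXEC): [MAIN] PC=3: HALT

Answer: -1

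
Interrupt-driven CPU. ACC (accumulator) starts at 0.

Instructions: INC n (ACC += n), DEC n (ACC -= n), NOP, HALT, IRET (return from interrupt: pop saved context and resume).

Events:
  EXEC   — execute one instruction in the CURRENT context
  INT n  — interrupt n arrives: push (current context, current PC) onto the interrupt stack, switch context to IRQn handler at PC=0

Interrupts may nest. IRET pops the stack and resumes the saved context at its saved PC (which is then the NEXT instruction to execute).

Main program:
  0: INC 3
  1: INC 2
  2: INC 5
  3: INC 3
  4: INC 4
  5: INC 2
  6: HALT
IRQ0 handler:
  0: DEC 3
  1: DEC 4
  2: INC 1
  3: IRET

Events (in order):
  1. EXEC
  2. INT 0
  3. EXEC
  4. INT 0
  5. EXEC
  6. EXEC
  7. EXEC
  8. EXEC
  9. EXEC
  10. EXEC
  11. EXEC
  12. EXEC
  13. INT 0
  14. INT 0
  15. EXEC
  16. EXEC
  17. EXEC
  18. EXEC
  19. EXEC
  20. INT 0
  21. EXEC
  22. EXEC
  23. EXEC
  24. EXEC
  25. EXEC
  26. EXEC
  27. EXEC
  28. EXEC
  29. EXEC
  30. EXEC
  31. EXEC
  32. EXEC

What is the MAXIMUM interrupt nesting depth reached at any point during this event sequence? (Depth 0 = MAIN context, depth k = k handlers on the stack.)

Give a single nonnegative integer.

Answer: 2

Derivation:
Event 1 (EXEC): [MAIN] PC=0: INC 3 -> ACC=3 [depth=0]
Event 2 (INT 0): INT 0 arrives: push (MAIN, PC=1), enter IRQ0 at PC=0 (depth now 1) [depth=1]
Event 3 (EXEC): [IRQ0] PC=0: DEC 3 -> ACC=0 [depth=1]
Event 4 (INT 0): INT 0 arrives: push (IRQ0, PC=1), enter IRQ0 at PC=0 (depth now 2) [depth=2]
Event 5 (EXEC): [IRQ0] PC=0: DEC 3 -> ACC=-3 [depth=2]
Event 6 (EXEC): [IRQ0] PC=1: DEC 4 -> ACC=-7 [depth=2]
Event 7 (EXEC): [IRQ0] PC=2: INC 1 -> ACC=-6 [depth=2]
Event 8 (EXEC): [IRQ0] PC=3: IRET -> resume IRQ0 at PC=1 (depth now 1) [depth=1]
Event 9 (EXEC): [IRQ0] PC=1: DEC 4 -> ACC=-10 [depth=1]
Event 10 (EXEC): [IRQ0] PC=2: INC 1 -> ACC=-9 [depth=1]
Event 11 (EXEC): [IRQ0] PC=3: IRET -> resume MAIN at PC=1 (depth now 0) [depth=0]
Event 12 (EXEC): [MAIN] PC=1: INC 2 -> ACC=-7 [depth=0]
Event 13 (INT 0): INT 0 arrives: push (MAIN, PC=2), enter IRQ0 at PC=0 (depth now 1) [depth=1]
Event 14 (INT 0): INT 0 arrives: push (IRQ0, PC=0), enter IRQ0 at PC=0 (depth now 2) [depth=2]
Event 15 (EXEC): [IRQ0] PC=0: DEC 3 -> ACC=-10 [depth=2]
Event 16 (EXEC): [IRQ0] PC=1: DEC 4 -> ACC=-14 [depth=2]
Event 17 (EXEC): [IRQ0] PC=2: INC 1 -> ACC=-13 [depth=2]
Event 18 (EXEC): [IRQ0] PC=3: IRET -> resume IRQ0 at PC=0 (depth now 1) [depth=1]
Event 19 (EXEC): [IRQ0] PC=0: DEC 3 -> ACC=-16 [depth=1]
Event 20 (INT 0): INT 0 arrives: push (IRQ0, PC=1), enter IRQ0 at PC=0 (depth now 2) [depth=2]
Event 21 (EXEC): [IRQ0] PC=0: DEC 3 -> ACC=-19 [depth=2]
Event 22 (EXEC): [IRQ0] PC=1: DEC 4 -> ACC=-23 [depth=2]
Event 23 (EXEC): [IRQ0] PC=2: INC 1 -> ACC=-22 [depth=2]
Event 24 (EXEC): [IRQ0] PC=3: IRET -> resume IRQ0 at PC=1 (depth now 1) [depth=1]
Event 25 (EXEC): [IRQ0] PC=1: DEC 4 -> ACC=-26 [depth=1]
Event 26 (EXEC): [IRQ0] PC=2: INC 1 -> ACC=-25 [depth=1]
Event 27 (EXEC): [IRQ0] PC=3: IRET -> resume MAIN at PC=2 (depth now 0) [depth=0]
Event 28 (EXEC): [MAIN] PC=2: INC 5 -> ACC=-20 [depth=0]
Event 29 (EXEC): [MAIN] PC=3: INC 3 -> ACC=-17 [depth=0]
Event 30 (EXEC): [MAIN] PC=4: INC 4 -> ACC=-13 [depth=0]
Event 31 (EXEC): [MAIN] PC=5: INC 2 -> ACC=-11 [depth=0]
Event 32 (EXEC): [MAIN] PC=6: HALT [depth=0]
Max depth observed: 2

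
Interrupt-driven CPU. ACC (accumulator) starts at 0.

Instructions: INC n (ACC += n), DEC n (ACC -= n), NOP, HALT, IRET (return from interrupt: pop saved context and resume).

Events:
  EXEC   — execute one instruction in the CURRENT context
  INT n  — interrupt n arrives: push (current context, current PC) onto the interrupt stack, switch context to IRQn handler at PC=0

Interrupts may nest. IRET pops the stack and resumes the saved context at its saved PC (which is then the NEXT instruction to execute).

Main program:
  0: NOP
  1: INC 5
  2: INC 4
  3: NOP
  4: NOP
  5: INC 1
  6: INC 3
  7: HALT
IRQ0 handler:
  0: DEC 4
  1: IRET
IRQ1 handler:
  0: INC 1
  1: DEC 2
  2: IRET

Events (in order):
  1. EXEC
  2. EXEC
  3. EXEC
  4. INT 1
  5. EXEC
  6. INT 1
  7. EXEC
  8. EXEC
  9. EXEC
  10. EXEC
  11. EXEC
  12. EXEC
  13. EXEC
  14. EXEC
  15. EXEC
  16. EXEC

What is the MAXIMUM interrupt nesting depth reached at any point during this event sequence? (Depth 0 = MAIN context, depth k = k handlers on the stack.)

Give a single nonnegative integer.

Answer: 2

Derivation:
Event 1 (EXEC): [MAIN] PC=0: NOP [depth=0]
Event 2 (EXEC): [MAIN] PC=1: INC 5 -> ACC=5 [depth=0]
Event 3 (EXEC): [MAIN] PC=2: INC 4 -> ACC=9 [depth=0]
Event 4 (INT 1): INT 1 arrives: push (MAIN, PC=3), enter IRQ1 at PC=0 (depth now 1) [depth=1]
Event 5 (EXEC): [IRQ1] PC=0: INC 1 -> ACC=10 [depth=1]
Event 6 (INT 1): INT 1 arrives: push (IRQ1, PC=1), enter IRQ1 at PC=0 (depth now 2) [depth=2]
Event 7 (EXEC): [IRQ1] PC=0: INC 1 -> ACC=11 [depth=2]
Event 8 (EXEC): [IRQ1] PC=1: DEC 2 -> ACC=9 [depth=2]
Event 9 (EXEC): [IRQ1] PC=2: IRET -> resume IRQ1 at PC=1 (depth now 1) [depth=1]
Event 10 (EXEC): [IRQ1] PC=1: DEC 2 -> ACC=7 [depth=1]
Event 11 (EXEC): [IRQ1] PC=2: IRET -> resume MAIN at PC=3 (depth now 0) [depth=0]
Event 12 (EXEC): [MAIN] PC=3: NOP [depth=0]
Event 13 (EXEC): [MAIN] PC=4: NOP [depth=0]
Event 14 (EXEC): [MAIN] PC=5: INC 1 -> ACC=8 [depth=0]
Event 15 (EXEC): [MAIN] PC=6: INC 3 -> ACC=11 [depth=0]
Event 16 (EXEC): [MAIN] PC=7: HALT [depth=0]
Max depth observed: 2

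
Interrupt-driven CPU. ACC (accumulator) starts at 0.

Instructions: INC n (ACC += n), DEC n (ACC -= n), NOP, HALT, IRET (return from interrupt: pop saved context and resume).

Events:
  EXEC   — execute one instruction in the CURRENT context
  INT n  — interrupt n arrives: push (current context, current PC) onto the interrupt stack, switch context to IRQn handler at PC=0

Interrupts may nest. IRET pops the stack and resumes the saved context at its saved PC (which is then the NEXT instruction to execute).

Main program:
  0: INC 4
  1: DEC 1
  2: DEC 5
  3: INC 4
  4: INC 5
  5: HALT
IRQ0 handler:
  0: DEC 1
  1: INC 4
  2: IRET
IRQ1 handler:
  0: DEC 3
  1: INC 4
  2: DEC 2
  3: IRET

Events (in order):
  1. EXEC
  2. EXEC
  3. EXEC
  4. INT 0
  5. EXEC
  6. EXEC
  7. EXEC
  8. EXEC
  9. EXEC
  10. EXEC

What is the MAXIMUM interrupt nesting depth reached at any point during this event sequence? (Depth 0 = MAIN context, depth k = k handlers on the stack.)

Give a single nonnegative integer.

Event 1 (EXEC): [MAIN] PC=0: INC 4 -> ACC=4 [depth=0]
Event 2 (EXEC): [MAIN] PC=1: DEC 1 -> ACC=3 [depth=0]
Event 3 (EXEC): [MAIN] PC=2: DEC 5 -> ACC=-2 [depth=0]
Event 4 (INT 0): INT 0 arrives: push (MAIN, PC=3), enter IRQ0 at PC=0 (depth now 1) [depth=1]
Event 5 (EXEC): [IRQ0] PC=0: DEC 1 -> ACC=-3 [depth=1]
Event 6 (EXEC): [IRQ0] PC=1: INC 4 -> ACC=1 [depth=1]
Event 7 (EXEC): [IRQ0] PC=2: IRET -> resume MAIN at PC=3 (depth now 0) [depth=0]
Event 8 (EXEC): [MAIN] PC=3: INC 4 -> ACC=5 [depth=0]
Event 9 (EXEC): [MAIN] PC=4: INC 5 -> ACC=10 [depth=0]
Event 10 (EXEC): [MAIN] PC=5: HALT [depth=0]
Max depth observed: 1

Answer: 1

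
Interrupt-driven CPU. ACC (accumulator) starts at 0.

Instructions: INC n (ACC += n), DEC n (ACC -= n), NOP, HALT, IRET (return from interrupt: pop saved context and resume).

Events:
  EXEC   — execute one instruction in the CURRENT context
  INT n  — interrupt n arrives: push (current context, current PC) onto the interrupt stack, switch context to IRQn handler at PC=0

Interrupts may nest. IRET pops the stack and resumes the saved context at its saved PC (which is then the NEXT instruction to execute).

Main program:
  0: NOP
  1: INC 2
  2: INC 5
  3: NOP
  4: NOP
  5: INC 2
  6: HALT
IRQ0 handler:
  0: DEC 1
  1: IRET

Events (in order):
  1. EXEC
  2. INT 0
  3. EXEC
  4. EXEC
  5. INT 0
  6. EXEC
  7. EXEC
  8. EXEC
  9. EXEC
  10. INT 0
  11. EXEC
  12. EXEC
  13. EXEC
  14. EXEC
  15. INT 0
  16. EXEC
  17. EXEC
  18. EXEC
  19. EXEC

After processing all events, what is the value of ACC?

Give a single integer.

Answer: 5

Derivation:
Event 1 (EXEC): [MAIN] PC=0: NOP
Event 2 (INT 0): INT 0 arrives: push (MAIN, PC=1), enter IRQ0 at PC=0 (depth now 1)
Event 3 (EXEC): [IRQ0] PC=0: DEC 1 -> ACC=-1
Event 4 (EXEC): [IRQ0] PC=1: IRET -> resume MAIN at PC=1 (depth now 0)
Event 5 (INT 0): INT 0 arrives: push (MAIN, PC=1), enter IRQ0 at PC=0 (depth now 1)
Event 6 (EXEC): [IRQ0] PC=0: DEC 1 -> ACC=-2
Event 7 (EXEC): [IRQ0] PC=1: IRET -> resume MAIN at PC=1 (depth now 0)
Event 8 (EXEC): [MAIN] PC=1: INC 2 -> ACC=0
Event 9 (EXEC): [MAIN] PC=2: INC 5 -> ACC=5
Event 10 (INT 0): INT 0 arrives: push (MAIN, PC=3), enter IRQ0 at PC=0 (depth now 1)
Event 11 (EXEC): [IRQ0] PC=0: DEC 1 -> ACC=4
Event 12 (EXEC): [IRQ0] PC=1: IRET -> resume MAIN at PC=3 (depth now 0)
Event 13 (EXEC): [MAIN] PC=3: NOP
Event 14 (EXEC): [MAIN] PC=4: NOP
Event 15 (INT 0): INT 0 arrives: push (MAIN, PC=5), enter IRQ0 at PC=0 (depth now 1)
Event 16 (EXEC): [IRQ0] PC=0: DEC 1 -> ACC=3
Event 17 (EXEC): [IRQ0] PC=1: IRET -> resume MAIN at PC=5 (depth now 0)
Event 18 (EXEC): [MAIN] PC=5: INC 2 -> ACC=5
Event 19 (EXEC): [MAIN] PC=6: HALT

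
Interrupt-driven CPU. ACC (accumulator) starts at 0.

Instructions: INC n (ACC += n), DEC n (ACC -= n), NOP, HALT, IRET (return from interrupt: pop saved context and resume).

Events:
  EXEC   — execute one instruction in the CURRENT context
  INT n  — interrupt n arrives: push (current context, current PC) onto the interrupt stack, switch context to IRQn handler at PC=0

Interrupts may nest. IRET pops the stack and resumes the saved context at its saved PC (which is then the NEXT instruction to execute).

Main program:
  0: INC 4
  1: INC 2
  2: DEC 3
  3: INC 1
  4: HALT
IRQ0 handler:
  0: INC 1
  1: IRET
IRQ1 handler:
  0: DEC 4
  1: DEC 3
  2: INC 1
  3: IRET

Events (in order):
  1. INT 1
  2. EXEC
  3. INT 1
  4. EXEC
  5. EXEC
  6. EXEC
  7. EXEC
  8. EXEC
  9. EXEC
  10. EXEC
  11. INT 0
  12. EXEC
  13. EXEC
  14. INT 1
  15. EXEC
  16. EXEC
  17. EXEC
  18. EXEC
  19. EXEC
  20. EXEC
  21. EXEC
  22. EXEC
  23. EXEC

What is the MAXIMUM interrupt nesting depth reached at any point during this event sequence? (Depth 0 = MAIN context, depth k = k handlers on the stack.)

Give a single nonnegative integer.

Answer: 2

Derivation:
Event 1 (INT 1): INT 1 arrives: push (MAIN, PC=0), enter IRQ1 at PC=0 (depth now 1) [depth=1]
Event 2 (EXEC): [IRQ1] PC=0: DEC 4 -> ACC=-4 [depth=1]
Event 3 (INT 1): INT 1 arrives: push (IRQ1, PC=1), enter IRQ1 at PC=0 (depth now 2) [depth=2]
Event 4 (EXEC): [IRQ1] PC=0: DEC 4 -> ACC=-8 [depth=2]
Event 5 (EXEC): [IRQ1] PC=1: DEC 3 -> ACC=-11 [depth=2]
Event 6 (EXEC): [IRQ1] PC=2: INC 1 -> ACC=-10 [depth=2]
Event 7 (EXEC): [IRQ1] PC=3: IRET -> resume IRQ1 at PC=1 (depth now 1) [depth=1]
Event 8 (EXEC): [IRQ1] PC=1: DEC 3 -> ACC=-13 [depth=1]
Event 9 (EXEC): [IRQ1] PC=2: INC 1 -> ACC=-12 [depth=1]
Event 10 (EXEC): [IRQ1] PC=3: IRET -> resume MAIN at PC=0 (depth now 0) [depth=0]
Event 11 (INT 0): INT 0 arrives: push (MAIN, PC=0), enter IRQ0 at PC=0 (depth now 1) [depth=1]
Event 12 (EXEC): [IRQ0] PC=0: INC 1 -> ACC=-11 [depth=1]
Event 13 (EXEC): [IRQ0] PC=1: IRET -> resume MAIN at PC=0 (depth now 0) [depth=0]
Event 14 (INT 1): INT 1 arrives: push (MAIN, PC=0), enter IRQ1 at PC=0 (depth now 1) [depth=1]
Event 15 (EXEC): [IRQ1] PC=0: DEC 4 -> ACC=-15 [depth=1]
Event 16 (EXEC): [IRQ1] PC=1: DEC 3 -> ACC=-18 [depth=1]
Event 17 (EXEC): [IRQ1] PC=2: INC 1 -> ACC=-17 [depth=1]
Event 18 (EXEC): [IRQ1] PC=3: IRET -> resume MAIN at PC=0 (depth now 0) [depth=0]
Event 19 (EXEC): [MAIN] PC=0: INC 4 -> ACC=-13 [depth=0]
Event 20 (EXEC): [MAIN] PC=1: INC 2 -> ACC=-11 [depth=0]
Event 21 (EXEC): [MAIN] PC=2: DEC 3 -> ACC=-14 [depth=0]
Event 22 (EXEC): [MAIN] PC=3: INC 1 -> ACC=-13 [depth=0]
Event 23 (EXEC): [MAIN] PC=4: HALT [depth=0]
Max depth observed: 2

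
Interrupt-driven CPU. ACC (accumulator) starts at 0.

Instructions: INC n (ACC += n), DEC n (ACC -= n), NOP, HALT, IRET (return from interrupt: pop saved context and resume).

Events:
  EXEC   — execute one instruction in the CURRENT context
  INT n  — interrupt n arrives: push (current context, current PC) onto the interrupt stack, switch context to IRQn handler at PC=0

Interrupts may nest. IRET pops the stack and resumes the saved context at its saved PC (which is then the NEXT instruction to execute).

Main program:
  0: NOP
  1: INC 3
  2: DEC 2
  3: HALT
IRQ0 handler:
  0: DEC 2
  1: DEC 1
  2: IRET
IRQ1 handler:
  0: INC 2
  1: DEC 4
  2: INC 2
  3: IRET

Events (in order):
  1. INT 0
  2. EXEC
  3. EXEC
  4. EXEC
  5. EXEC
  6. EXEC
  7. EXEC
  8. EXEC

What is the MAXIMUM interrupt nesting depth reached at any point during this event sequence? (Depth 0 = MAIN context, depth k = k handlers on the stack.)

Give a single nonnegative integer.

Event 1 (INT 0): INT 0 arrives: push (MAIN, PC=0), enter IRQ0 at PC=0 (depth now 1) [depth=1]
Event 2 (EXEC): [IRQ0] PC=0: DEC 2 -> ACC=-2 [depth=1]
Event 3 (EXEC): [IRQ0] PC=1: DEC 1 -> ACC=-3 [depth=1]
Event 4 (EXEC): [IRQ0] PC=2: IRET -> resume MAIN at PC=0 (depth now 0) [depth=0]
Event 5 (EXEC): [MAIN] PC=0: NOP [depth=0]
Event 6 (EXEC): [MAIN] PC=1: INC 3 -> ACC=0 [depth=0]
Event 7 (EXEC): [MAIN] PC=2: DEC 2 -> ACC=-2 [depth=0]
Event 8 (EXEC): [MAIN] PC=3: HALT [depth=0]
Max depth observed: 1

Answer: 1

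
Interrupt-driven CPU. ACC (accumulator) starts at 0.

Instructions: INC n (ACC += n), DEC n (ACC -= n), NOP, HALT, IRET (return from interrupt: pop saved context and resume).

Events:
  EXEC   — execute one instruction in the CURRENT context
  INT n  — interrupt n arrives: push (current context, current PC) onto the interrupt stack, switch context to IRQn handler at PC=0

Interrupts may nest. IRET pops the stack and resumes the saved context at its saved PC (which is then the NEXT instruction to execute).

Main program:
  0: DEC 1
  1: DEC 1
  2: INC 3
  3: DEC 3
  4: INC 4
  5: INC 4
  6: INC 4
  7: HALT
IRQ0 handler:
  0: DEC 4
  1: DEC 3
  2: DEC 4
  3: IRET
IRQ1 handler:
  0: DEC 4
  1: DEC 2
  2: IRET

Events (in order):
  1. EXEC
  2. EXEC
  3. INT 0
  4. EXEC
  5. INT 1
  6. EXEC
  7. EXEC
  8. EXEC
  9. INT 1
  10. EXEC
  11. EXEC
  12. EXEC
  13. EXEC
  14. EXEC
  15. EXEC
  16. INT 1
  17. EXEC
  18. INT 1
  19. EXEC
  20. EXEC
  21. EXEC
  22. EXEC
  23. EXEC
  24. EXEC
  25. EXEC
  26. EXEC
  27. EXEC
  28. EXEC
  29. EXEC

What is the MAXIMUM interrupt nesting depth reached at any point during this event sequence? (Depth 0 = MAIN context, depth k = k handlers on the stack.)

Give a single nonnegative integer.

Answer: 2

Derivation:
Event 1 (EXEC): [MAIN] PC=0: DEC 1 -> ACC=-1 [depth=0]
Event 2 (EXEC): [MAIN] PC=1: DEC 1 -> ACC=-2 [depth=0]
Event 3 (INT 0): INT 0 arrives: push (MAIN, PC=2), enter IRQ0 at PC=0 (depth now 1) [depth=1]
Event 4 (EXEC): [IRQ0] PC=0: DEC 4 -> ACC=-6 [depth=1]
Event 5 (INT 1): INT 1 arrives: push (IRQ0, PC=1), enter IRQ1 at PC=0 (depth now 2) [depth=2]
Event 6 (EXEC): [IRQ1] PC=0: DEC 4 -> ACC=-10 [depth=2]
Event 7 (EXEC): [IRQ1] PC=1: DEC 2 -> ACC=-12 [depth=2]
Event 8 (EXEC): [IRQ1] PC=2: IRET -> resume IRQ0 at PC=1 (depth now 1) [depth=1]
Event 9 (INT 1): INT 1 arrives: push (IRQ0, PC=1), enter IRQ1 at PC=0 (depth now 2) [depth=2]
Event 10 (EXEC): [IRQ1] PC=0: DEC 4 -> ACC=-16 [depth=2]
Event 11 (EXEC): [IRQ1] PC=1: DEC 2 -> ACC=-18 [depth=2]
Event 12 (EXEC): [IRQ1] PC=2: IRET -> resume IRQ0 at PC=1 (depth now 1) [depth=1]
Event 13 (EXEC): [IRQ0] PC=1: DEC 3 -> ACC=-21 [depth=1]
Event 14 (EXEC): [IRQ0] PC=2: DEC 4 -> ACC=-25 [depth=1]
Event 15 (EXEC): [IRQ0] PC=3: IRET -> resume MAIN at PC=2 (depth now 0) [depth=0]
Event 16 (INT 1): INT 1 arrives: push (MAIN, PC=2), enter IRQ1 at PC=0 (depth now 1) [depth=1]
Event 17 (EXEC): [IRQ1] PC=0: DEC 4 -> ACC=-29 [depth=1]
Event 18 (INT 1): INT 1 arrives: push (IRQ1, PC=1), enter IRQ1 at PC=0 (depth now 2) [depth=2]
Event 19 (EXEC): [IRQ1] PC=0: DEC 4 -> ACC=-33 [depth=2]
Event 20 (EXEC): [IRQ1] PC=1: DEC 2 -> ACC=-35 [depth=2]
Event 21 (EXEC): [IRQ1] PC=2: IRET -> resume IRQ1 at PC=1 (depth now 1) [depth=1]
Event 22 (EXEC): [IRQ1] PC=1: DEC 2 -> ACC=-37 [depth=1]
Event 23 (EXEC): [IRQ1] PC=2: IRET -> resume MAIN at PC=2 (depth now 0) [depth=0]
Event 24 (EXEC): [MAIN] PC=2: INC 3 -> ACC=-34 [depth=0]
Event 25 (EXEC): [MAIN] PC=3: DEC 3 -> ACC=-37 [depth=0]
Event 26 (EXEC): [MAIN] PC=4: INC 4 -> ACC=-33 [depth=0]
Event 27 (EXEC): [MAIN] PC=5: INC 4 -> ACC=-29 [depth=0]
Event 28 (EXEC): [MAIN] PC=6: INC 4 -> ACC=-25 [depth=0]
Event 29 (EXEC): [MAIN] PC=7: HALT [depth=0]
Max depth observed: 2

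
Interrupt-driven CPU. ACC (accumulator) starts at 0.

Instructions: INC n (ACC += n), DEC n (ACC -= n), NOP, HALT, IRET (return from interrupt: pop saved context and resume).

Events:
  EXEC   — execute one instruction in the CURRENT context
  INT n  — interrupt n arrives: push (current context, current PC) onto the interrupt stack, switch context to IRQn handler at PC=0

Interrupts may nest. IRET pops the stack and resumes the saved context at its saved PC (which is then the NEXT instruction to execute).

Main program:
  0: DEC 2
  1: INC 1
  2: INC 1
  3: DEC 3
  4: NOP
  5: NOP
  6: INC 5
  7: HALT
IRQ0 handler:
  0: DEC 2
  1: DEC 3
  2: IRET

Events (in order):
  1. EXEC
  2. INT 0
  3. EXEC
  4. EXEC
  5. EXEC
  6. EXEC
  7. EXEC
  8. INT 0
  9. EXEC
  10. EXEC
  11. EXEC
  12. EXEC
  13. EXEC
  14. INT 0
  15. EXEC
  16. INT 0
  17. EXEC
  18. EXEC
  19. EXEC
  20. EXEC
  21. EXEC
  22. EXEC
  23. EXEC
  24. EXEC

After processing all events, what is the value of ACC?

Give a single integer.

Event 1 (EXEC): [MAIN] PC=0: DEC 2 -> ACC=-2
Event 2 (INT 0): INT 0 arrives: push (MAIN, PC=1), enter IRQ0 at PC=0 (depth now 1)
Event 3 (EXEC): [IRQ0] PC=0: DEC 2 -> ACC=-4
Event 4 (EXEC): [IRQ0] PC=1: DEC 3 -> ACC=-7
Event 5 (EXEC): [IRQ0] PC=2: IRET -> resume MAIN at PC=1 (depth now 0)
Event 6 (EXEC): [MAIN] PC=1: INC 1 -> ACC=-6
Event 7 (EXEC): [MAIN] PC=2: INC 1 -> ACC=-5
Event 8 (INT 0): INT 0 arrives: push (MAIN, PC=3), enter IRQ0 at PC=0 (depth now 1)
Event 9 (EXEC): [IRQ0] PC=0: DEC 2 -> ACC=-7
Event 10 (EXEC): [IRQ0] PC=1: DEC 3 -> ACC=-10
Event 11 (EXEC): [IRQ0] PC=2: IRET -> resume MAIN at PC=3 (depth now 0)
Event 12 (EXEC): [MAIN] PC=3: DEC 3 -> ACC=-13
Event 13 (EXEC): [MAIN] PC=4: NOP
Event 14 (INT 0): INT 0 arrives: push (MAIN, PC=5), enter IRQ0 at PC=0 (depth now 1)
Event 15 (EXEC): [IRQ0] PC=0: DEC 2 -> ACC=-15
Event 16 (INT 0): INT 0 arrives: push (IRQ0, PC=1), enter IRQ0 at PC=0 (depth now 2)
Event 17 (EXEC): [IRQ0] PC=0: DEC 2 -> ACC=-17
Event 18 (EXEC): [IRQ0] PC=1: DEC 3 -> ACC=-20
Event 19 (EXEC): [IRQ0] PC=2: IRET -> resume IRQ0 at PC=1 (depth now 1)
Event 20 (EXEC): [IRQ0] PC=1: DEC 3 -> ACC=-23
Event 21 (EXEC): [IRQ0] PC=2: IRET -> resume MAIN at PC=5 (depth now 0)
Event 22 (EXEC): [MAIN] PC=5: NOP
Event 23 (EXEC): [MAIN] PC=6: INC 5 -> ACC=-18
Event 24 (EXEC): [MAIN] PC=7: HALT

Answer: -18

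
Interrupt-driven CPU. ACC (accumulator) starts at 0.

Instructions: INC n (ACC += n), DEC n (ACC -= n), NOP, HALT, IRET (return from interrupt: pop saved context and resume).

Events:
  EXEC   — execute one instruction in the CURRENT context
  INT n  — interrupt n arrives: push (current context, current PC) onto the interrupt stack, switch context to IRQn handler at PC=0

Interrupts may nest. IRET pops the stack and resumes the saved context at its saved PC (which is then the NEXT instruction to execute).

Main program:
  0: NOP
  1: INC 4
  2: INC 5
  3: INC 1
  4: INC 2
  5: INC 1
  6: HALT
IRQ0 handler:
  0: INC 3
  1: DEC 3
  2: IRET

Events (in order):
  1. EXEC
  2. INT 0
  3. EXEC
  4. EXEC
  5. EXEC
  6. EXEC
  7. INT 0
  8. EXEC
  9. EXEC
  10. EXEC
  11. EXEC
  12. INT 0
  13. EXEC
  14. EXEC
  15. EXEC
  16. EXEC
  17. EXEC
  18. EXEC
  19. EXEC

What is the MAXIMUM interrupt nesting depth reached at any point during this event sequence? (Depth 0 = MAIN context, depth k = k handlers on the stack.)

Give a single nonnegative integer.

Answer: 1

Derivation:
Event 1 (EXEC): [MAIN] PC=0: NOP [depth=0]
Event 2 (INT 0): INT 0 arrives: push (MAIN, PC=1), enter IRQ0 at PC=0 (depth now 1) [depth=1]
Event 3 (EXEC): [IRQ0] PC=0: INC 3 -> ACC=3 [depth=1]
Event 4 (EXEC): [IRQ0] PC=1: DEC 3 -> ACC=0 [depth=1]
Event 5 (EXEC): [IRQ0] PC=2: IRET -> resume MAIN at PC=1 (depth now 0) [depth=0]
Event 6 (EXEC): [MAIN] PC=1: INC 4 -> ACC=4 [depth=0]
Event 7 (INT 0): INT 0 arrives: push (MAIN, PC=2), enter IRQ0 at PC=0 (depth now 1) [depth=1]
Event 8 (EXEC): [IRQ0] PC=0: INC 3 -> ACC=7 [depth=1]
Event 9 (EXEC): [IRQ0] PC=1: DEC 3 -> ACC=4 [depth=1]
Event 10 (EXEC): [IRQ0] PC=2: IRET -> resume MAIN at PC=2 (depth now 0) [depth=0]
Event 11 (EXEC): [MAIN] PC=2: INC 5 -> ACC=9 [depth=0]
Event 12 (INT 0): INT 0 arrives: push (MAIN, PC=3), enter IRQ0 at PC=0 (depth now 1) [depth=1]
Event 13 (EXEC): [IRQ0] PC=0: INC 3 -> ACC=12 [depth=1]
Event 14 (EXEC): [IRQ0] PC=1: DEC 3 -> ACC=9 [depth=1]
Event 15 (EXEC): [IRQ0] PC=2: IRET -> resume MAIN at PC=3 (depth now 0) [depth=0]
Event 16 (EXEC): [MAIN] PC=3: INC 1 -> ACC=10 [depth=0]
Event 17 (EXEC): [MAIN] PC=4: INC 2 -> ACC=12 [depth=0]
Event 18 (EXEC): [MAIN] PC=5: INC 1 -> ACC=13 [depth=0]
Event 19 (EXEC): [MAIN] PC=6: HALT [depth=0]
Max depth observed: 1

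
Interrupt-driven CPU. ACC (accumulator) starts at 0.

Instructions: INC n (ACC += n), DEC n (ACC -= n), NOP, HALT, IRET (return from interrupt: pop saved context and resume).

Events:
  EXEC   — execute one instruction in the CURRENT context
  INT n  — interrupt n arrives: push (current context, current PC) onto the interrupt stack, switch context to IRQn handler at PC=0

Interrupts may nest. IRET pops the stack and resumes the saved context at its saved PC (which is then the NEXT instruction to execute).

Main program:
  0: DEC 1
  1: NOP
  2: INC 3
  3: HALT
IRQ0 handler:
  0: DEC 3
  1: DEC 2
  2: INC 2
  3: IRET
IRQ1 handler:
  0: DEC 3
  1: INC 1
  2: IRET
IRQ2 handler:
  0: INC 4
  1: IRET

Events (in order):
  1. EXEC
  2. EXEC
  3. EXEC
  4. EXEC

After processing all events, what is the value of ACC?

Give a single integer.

Answer: 2

Derivation:
Event 1 (EXEC): [MAIN] PC=0: DEC 1 -> ACC=-1
Event 2 (EXEC): [MAIN] PC=1: NOP
Event 3 (EXEC): [MAIN] PC=2: INC 3 -> ACC=2
Event 4 (EXEC): [MAIN] PC=3: HALT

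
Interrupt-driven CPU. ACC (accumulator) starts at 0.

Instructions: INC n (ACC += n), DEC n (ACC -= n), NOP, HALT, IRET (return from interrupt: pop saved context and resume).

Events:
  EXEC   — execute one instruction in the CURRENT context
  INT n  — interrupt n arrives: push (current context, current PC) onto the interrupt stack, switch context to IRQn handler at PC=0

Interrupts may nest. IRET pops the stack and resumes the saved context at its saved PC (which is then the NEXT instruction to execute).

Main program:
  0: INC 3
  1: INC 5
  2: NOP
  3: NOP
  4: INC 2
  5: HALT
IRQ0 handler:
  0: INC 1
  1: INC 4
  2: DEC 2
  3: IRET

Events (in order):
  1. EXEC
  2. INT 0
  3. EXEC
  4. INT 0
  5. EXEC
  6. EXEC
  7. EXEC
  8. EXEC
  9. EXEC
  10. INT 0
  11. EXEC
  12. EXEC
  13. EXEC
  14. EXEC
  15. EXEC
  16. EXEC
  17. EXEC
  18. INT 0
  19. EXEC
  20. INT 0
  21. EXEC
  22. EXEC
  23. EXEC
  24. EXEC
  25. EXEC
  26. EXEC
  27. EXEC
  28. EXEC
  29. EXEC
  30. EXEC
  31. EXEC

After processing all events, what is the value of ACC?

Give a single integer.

Answer: 25

Derivation:
Event 1 (EXEC): [MAIN] PC=0: INC 3 -> ACC=3
Event 2 (INT 0): INT 0 arrives: push (MAIN, PC=1), enter IRQ0 at PC=0 (depth now 1)
Event 3 (EXEC): [IRQ0] PC=0: INC 1 -> ACC=4
Event 4 (INT 0): INT 0 arrives: push (IRQ0, PC=1), enter IRQ0 at PC=0 (depth now 2)
Event 5 (EXEC): [IRQ0] PC=0: INC 1 -> ACC=5
Event 6 (EXEC): [IRQ0] PC=1: INC 4 -> ACC=9
Event 7 (EXEC): [IRQ0] PC=2: DEC 2 -> ACC=7
Event 8 (EXEC): [IRQ0] PC=3: IRET -> resume IRQ0 at PC=1 (depth now 1)
Event 9 (EXEC): [IRQ0] PC=1: INC 4 -> ACC=11
Event 10 (INT 0): INT 0 arrives: push (IRQ0, PC=2), enter IRQ0 at PC=0 (depth now 2)
Event 11 (EXEC): [IRQ0] PC=0: INC 1 -> ACC=12
Event 12 (EXEC): [IRQ0] PC=1: INC 4 -> ACC=16
Event 13 (EXEC): [IRQ0] PC=2: DEC 2 -> ACC=14
Event 14 (EXEC): [IRQ0] PC=3: IRET -> resume IRQ0 at PC=2 (depth now 1)
Event 15 (EXEC): [IRQ0] PC=2: DEC 2 -> ACC=12
Event 16 (EXEC): [IRQ0] PC=3: IRET -> resume MAIN at PC=1 (depth now 0)
Event 17 (EXEC): [MAIN] PC=1: INC 5 -> ACC=17
Event 18 (INT 0): INT 0 arrives: push (MAIN, PC=2), enter IRQ0 at PC=0 (depth now 1)
Event 19 (EXEC): [IRQ0] PC=0: INC 1 -> ACC=18
Event 20 (INT 0): INT 0 arrives: push (IRQ0, PC=1), enter IRQ0 at PC=0 (depth now 2)
Event 21 (EXEC): [IRQ0] PC=0: INC 1 -> ACC=19
Event 22 (EXEC): [IRQ0] PC=1: INC 4 -> ACC=23
Event 23 (EXEC): [IRQ0] PC=2: DEC 2 -> ACC=21
Event 24 (EXEC): [IRQ0] PC=3: IRET -> resume IRQ0 at PC=1 (depth now 1)
Event 25 (EXEC): [IRQ0] PC=1: INC 4 -> ACC=25
Event 26 (EXEC): [IRQ0] PC=2: DEC 2 -> ACC=23
Event 27 (EXEC): [IRQ0] PC=3: IRET -> resume MAIN at PC=2 (depth now 0)
Event 28 (EXEC): [MAIN] PC=2: NOP
Event 29 (EXEC): [MAIN] PC=3: NOP
Event 30 (EXEC): [MAIN] PC=4: INC 2 -> ACC=25
Event 31 (EXEC): [MAIN] PC=5: HALT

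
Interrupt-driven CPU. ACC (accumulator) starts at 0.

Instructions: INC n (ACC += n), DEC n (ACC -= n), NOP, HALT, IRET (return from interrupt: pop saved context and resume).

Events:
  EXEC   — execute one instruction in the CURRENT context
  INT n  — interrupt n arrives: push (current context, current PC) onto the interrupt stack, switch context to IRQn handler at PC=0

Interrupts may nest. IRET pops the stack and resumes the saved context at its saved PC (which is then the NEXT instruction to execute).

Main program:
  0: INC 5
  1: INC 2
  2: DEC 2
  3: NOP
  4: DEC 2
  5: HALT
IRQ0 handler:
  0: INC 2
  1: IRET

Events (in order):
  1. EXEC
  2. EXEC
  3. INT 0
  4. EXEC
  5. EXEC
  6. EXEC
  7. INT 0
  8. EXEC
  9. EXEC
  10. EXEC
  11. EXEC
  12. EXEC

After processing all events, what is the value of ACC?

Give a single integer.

Event 1 (EXEC): [MAIN] PC=0: INC 5 -> ACC=5
Event 2 (EXEC): [MAIN] PC=1: INC 2 -> ACC=7
Event 3 (INT 0): INT 0 arrives: push (MAIN, PC=2), enter IRQ0 at PC=0 (depth now 1)
Event 4 (EXEC): [IRQ0] PC=0: INC 2 -> ACC=9
Event 5 (EXEC): [IRQ0] PC=1: IRET -> resume MAIN at PC=2 (depth now 0)
Event 6 (EXEC): [MAIN] PC=2: DEC 2 -> ACC=7
Event 7 (INT 0): INT 0 arrives: push (MAIN, PC=3), enter IRQ0 at PC=0 (depth now 1)
Event 8 (EXEC): [IRQ0] PC=0: INC 2 -> ACC=9
Event 9 (EXEC): [IRQ0] PC=1: IRET -> resume MAIN at PC=3 (depth now 0)
Event 10 (EXEC): [MAIN] PC=3: NOP
Event 11 (EXEC): [MAIN] PC=4: DEC 2 -> ACC=7
Event 12 (EXEC): [MAIN] PC=5: HALT

Answer: 7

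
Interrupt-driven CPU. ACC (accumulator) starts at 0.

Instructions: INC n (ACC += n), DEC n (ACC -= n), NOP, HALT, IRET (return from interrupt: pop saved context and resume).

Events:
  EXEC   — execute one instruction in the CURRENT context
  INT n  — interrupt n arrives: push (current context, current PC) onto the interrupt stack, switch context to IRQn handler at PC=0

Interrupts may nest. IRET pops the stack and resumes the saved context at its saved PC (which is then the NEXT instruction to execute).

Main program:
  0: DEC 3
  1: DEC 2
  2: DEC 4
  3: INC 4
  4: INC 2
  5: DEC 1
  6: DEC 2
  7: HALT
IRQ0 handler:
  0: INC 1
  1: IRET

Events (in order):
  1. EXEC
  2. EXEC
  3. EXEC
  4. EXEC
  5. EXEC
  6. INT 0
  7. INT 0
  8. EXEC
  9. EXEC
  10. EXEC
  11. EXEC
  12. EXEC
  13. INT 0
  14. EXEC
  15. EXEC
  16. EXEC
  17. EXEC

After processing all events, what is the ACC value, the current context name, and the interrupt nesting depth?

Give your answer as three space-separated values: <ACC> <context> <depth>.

Event 1 (EXEC): [MAIN] PC=0: DEC 3 -> ACC=-3
Event 2 (EXEC): [MAIN] PC=1: DEC 2 -> ACC=-5
Event 3 (EXEC): [MAIN] PC=2: DEC 4 -> ACC=-9
Event 4 (EXEC): [MAIN] PC=3: INC 4 -> ACC=-5
Event 5 (EXEC): [MAIN] PC=4: INC 2 -> ACC=-3
Event 6 (INT 0): INT 0 arrives: push (MAIN, PC=5), enter IRQ0 at PC=0 (depth now 1)
Event 7 (INT 0): INT 0 arrives: push (IRQ0, PC=0), enter IRQ0 at PC=0 (depth now 2)
Event 8 (EXEC): [IRQ0] PC=0: INC 1 -> ACC=-2
Event 9 (EXEC): [IRQ0] PC=1: IRET -> resume IRQ0 at PC=0 (depth now 1)
Event 10 (EXEC): [IRQ0] PC=0: INC 1 -> ACC=-1
Event 11 (EXEC): [IRQ0] PC=1: IRET -> resume MAIN at PC=5 (depth now 0)
Event 12 (EXEC): [MAIN] PC=5: DEC 1 -> ACC=-2
Event 13 (INT 0): INT 0 arrives: push (MAIN, PC=6), enter IRQ0 at PC=0 (depth now 1)
Event 14 (EXEC): [IRQ0] PC=0: INC 1 -> ACC=-1
Event 15 (EXEC): [IRQ0] PC=1: IRET -> resume MAIN at PC=6 (depth now 0)
Event 16 (EXEC): [MAIN] PC=6: DEC 2 -> ACC=-3
Event 17 (EXEC): [MAIN] PC=7: HALT

Answer: -3 MAIN 0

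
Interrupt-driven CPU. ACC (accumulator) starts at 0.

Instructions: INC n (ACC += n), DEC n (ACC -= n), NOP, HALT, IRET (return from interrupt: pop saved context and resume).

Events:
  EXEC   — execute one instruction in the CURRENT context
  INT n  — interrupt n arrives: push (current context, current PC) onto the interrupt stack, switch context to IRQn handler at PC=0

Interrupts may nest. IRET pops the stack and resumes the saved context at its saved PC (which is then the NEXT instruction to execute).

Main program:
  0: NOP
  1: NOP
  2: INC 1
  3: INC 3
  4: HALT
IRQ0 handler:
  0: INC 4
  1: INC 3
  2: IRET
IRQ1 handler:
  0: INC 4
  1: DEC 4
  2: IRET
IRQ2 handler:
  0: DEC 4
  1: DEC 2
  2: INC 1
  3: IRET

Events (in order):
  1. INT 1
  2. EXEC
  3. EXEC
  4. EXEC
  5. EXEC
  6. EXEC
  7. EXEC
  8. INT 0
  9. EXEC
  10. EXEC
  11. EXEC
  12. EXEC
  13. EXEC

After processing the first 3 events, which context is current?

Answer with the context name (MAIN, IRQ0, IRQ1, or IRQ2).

Event 1 (INT 1): INT 1 arrives: push (MAIN, PC=0), enter IRQ1 at PC=0 (depth now 1)
Event 2 (EXEC): [IRQ1] PC=0: INC 4 -> ACC=4
Event 3 (EXEC): [IRQ1] PC=1: DEC 4 -> ACC=0

Answer: IRQ1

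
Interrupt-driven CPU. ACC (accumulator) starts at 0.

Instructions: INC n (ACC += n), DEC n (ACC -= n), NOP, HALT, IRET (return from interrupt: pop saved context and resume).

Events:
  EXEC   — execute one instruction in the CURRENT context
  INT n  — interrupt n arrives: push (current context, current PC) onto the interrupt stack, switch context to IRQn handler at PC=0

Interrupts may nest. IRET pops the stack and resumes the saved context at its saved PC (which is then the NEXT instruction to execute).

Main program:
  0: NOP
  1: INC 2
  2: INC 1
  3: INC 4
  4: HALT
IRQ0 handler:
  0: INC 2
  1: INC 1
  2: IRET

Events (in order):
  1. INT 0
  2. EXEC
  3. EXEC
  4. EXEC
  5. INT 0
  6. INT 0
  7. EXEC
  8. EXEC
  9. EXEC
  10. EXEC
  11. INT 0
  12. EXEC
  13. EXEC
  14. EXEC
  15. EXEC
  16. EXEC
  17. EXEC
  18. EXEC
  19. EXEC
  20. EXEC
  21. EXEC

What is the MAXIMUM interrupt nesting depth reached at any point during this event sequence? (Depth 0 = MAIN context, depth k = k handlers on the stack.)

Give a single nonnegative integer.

Answer: 2

Derivation:
Event 1 (INT 0): INT 0 arrives: push (MAIN, PC=0), enter IRQ0 at PC=0 (depth now 1) [depth=1]
Event 2 (EXEC): [IRQ0] PC=0: INC 2 -> ACC=2 [depth=1]
Event 3 (EXEC): [IRQ0] PC=1: INC 1 -> ACC=3 [depth=1]
Event 4 (EXEC): [IRQ0] PC=2: IRET -> resume MAIN at PC=0 (depth now 0) [depth=0]
Event 5 (INT 0): INT 0 arrives: push (MAIN, PC=0), enter IRQ0 at PC=0 (depth now 1) [depth=1]
Event 6 (INT 0): INT 0 arrives: push (IRQ0, PC=0), enter IRQ0 at PC=0 (depth now 2) [depth=2]
Event 7 (EXEC): [IRQ0] PC=0: INC 2 -> ACC=5 [depth=2]
Event 8 (EXEC): [IRQ0] PC=1: INC 1 -> ACC=6 [depth=2]
Event 9 (EXEC): [IRQ0] PC=2: IRET -> resume IRQ0 at PC=0 (depth now 1) [depth=1]
Event 10 (EXEC): [IRQ0] PC=0: INC 2 -> ACC=8 [depth=1]
Event 11 (INT 0): INT 0 arrives: push (IRQ0, PC=1), enter IRQ0 at PC=0 (depth now 2) [depth=2]
Event 12 (EXEC): [IRQ0] PC=0: INC 2 -> ACC=10 [depth=2]
Event 13 (EXEC): [IRQ0] PC=1: INC 1 -> ACC=11 [depth=2]
Event 14 (EXEC): [IRQ0] PC=2: IRET -> resume IRQ0 at PC=1 (depth now 1) [depth=1]
Event 15 (EXEC): [IRQ0] PC=1: INC 1 -> ACC=12 [depth=1]
Event 16 (EXEC): [IRQ0] PC=2: IRET -> resume MAIN at PC=0 (depth now 0) [depth=0]
Event 17 (EXEC): [MAIN] PC=0: NOP [depth=0]
Event 18 (EXEC): [MAIN] PC=1: INC 2 -> ACC=14 [depth=0]
Event 19 (EXEC): [MAIN] PC=2: INC 1 -> ACC=15 [depth=0]
Event 20 (EXEC): [MAIN] PC=3: INC 4 -> ACC=19 [depth=0]
Event 21 (EXEC): [MAIN] PC=4: HALT [depth=0]
Max depth observed: 2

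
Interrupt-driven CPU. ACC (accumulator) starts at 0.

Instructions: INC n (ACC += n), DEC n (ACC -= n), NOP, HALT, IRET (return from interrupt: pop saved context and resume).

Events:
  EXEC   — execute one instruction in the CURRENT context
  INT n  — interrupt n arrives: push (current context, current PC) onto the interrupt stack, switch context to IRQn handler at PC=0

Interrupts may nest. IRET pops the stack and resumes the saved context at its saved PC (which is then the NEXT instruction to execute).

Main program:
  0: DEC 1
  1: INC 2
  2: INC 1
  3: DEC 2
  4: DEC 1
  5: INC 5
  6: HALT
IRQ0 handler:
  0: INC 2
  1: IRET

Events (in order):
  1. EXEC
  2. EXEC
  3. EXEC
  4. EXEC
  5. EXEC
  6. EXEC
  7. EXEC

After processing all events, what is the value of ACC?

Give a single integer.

Event 1 (EXEC): [MAIN] PC=0: DEC 1 -> ACC=-1
Event 2 (EXEC): [MAIN] PC=1: INC 2 -> ACC=1
Event 3 (EXEC): [MAIN] PC=2: INC 1 -> ACC=2
Event 4 (EXEC): [MAIN] PC=3: DEC 2 -> ACC=0
Event 5 (EXEC): [MAIN] PC=4: DEC 1 -> ACC=-1
Event 6 (EXEC): [MAIN] PC=5: INC 5 -> ACC=4
Event 7 (EXEC): [MAIN] PC=6: HALT

Answer: 4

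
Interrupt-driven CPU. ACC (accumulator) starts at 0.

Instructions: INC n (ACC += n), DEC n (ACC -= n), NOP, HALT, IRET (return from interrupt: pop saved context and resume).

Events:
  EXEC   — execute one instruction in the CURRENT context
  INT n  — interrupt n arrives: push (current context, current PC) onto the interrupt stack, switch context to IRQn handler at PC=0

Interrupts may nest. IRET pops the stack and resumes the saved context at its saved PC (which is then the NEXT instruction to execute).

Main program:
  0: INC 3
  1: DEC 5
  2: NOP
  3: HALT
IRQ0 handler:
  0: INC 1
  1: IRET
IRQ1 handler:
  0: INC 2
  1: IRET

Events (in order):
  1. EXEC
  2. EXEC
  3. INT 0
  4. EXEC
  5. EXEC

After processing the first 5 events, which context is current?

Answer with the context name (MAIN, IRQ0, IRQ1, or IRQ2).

Answer: MAIN

Derivation:
Event 1 (EXEC): [MAIN] PC=0: INC 3 -> ACC=3
Event 2 (EXEC): [MAIN] PC=1: DEC 5 -> ACC=-2
Event 3 (INT 0): INT 0 arrives: push (MAIN, PC=2), enter IRQ0 at PC=0 (depth now 1)
Event 4 (EXEC): [IRQ0] PC=0: INC 1 -> ACC=-1
Event 5 (EXEC): [IRQ0] PC=1: IRET -> resume MAIN at PC=2 (depth now 0)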